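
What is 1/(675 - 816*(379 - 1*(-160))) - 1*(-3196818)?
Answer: 1403879427881/439149 ≈ 3.1968e+6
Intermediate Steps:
1/(675 - 816*(379 - 1*(-160))) - 1*(-3196818) = 1/(675 - 816*(379 + 160)) + 3196818 = 1/(675 - 816*539) + 3196818 = 1/(675 - 439824) + 3196818 = 1/(-439149) + 3196818 = -1/439149 + 3196818 = 1403879427881/439149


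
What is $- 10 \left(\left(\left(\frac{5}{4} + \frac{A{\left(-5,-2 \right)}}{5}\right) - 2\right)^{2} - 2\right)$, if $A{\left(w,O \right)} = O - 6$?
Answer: $- \frac{1409}{40} \approx -35.225$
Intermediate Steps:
$A{\left(w,O \right)} = -6 + O$ ($A{\left(w,O \right)} = O - 6 = -6 + O$)
$- 10 \left(\left(\left(\frac{5}{4} + \frac{A{\left(-5,-2 \right)}}{5}\right) - 2\right)^{2} - 2\right) = - 10 \left(\left(\left(\frac{5}{4} + \frac{-6 - 2}{5}\right) - 2\right)^{2} - 2\right) = - 10 \left(\left(\left(5 \cdot \frac{1}{4} - \frac{8}{5}\right) - 2\right)^{2} - 2\right) = - 10 \left(\left(\left(\frac{5}{4} - \frac{8}{5}\right) - 2\right)^{2} - 2\right) = - 10 \left(\left(- \frac{7}{20} - 2\right)^{2} - 2\right) = - 10 \left(\left(- \frac{47}{20}\right)^{2} - 2\right) = - 10 \left(\frac{2209}{400} - 2\right) = \left(-10\right) \frac{1409}{400} = - \frac{1409}{40}$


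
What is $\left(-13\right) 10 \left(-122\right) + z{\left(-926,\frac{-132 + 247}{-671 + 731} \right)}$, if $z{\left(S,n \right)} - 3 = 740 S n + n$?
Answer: $- \frac{5190047}{4} \approx -1.2975 \cdot 10^{6}$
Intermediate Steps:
$z{\left(S,n \right)} = 3 + n + 740 S n$ ($z{\left(S,n \right)} = 3 + \left(740 S n + n\right) = 3 + \left(n + 740 S n\right) = 3 + n + 740 S n$)
$\left(-13\right) 10 \left(-122\right) + z{\left(-926,\frac{-132 + 247}{-671 + 731} \right)} = \left(-13\right) 10 \left(-122\right) + \left(3 + \frac{-132 + 247}{-671 + 731} + 740 \left(-926\right) \frac{-132 + 247}{-671 + 731}\right) = \left(-130\right) \left(-122\right) + \left(3 + \frac{115}{60} + 740 \left(-926\right) \frac{115}{60}\right) = 15860 + \left(3 + 115 \cdot \frac{1}{60} + 740 \left(-926\right) 115 \cdot \frac{1}{60}\right) = 15860 + \left(3 + \frac{23}{12} + 740 \left(-926\right) \frac{23}{12}\right) = 15860 + \left(3 + \frac{23}{12} - \frac{3940130}{3}\right) = 15860 - \frac{5253487}{4} = - \frac{5190047}{4}$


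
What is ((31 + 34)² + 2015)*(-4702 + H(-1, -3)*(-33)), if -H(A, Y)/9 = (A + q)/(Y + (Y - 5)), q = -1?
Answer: -29003520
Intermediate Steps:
H(A, Y) = -9*(-1 + A)/(-5 + 2*Y) (H(A, Y) = -9*(A - 1)/(Y + (Y - 5)) = -9*(-1 + A)/(Y + (-5 + Y)) = -9*(-1 + A)/(-5 + 2*Y))
((31 + 34)² + 2015)*(-4702 + H(-1, -3)*(-33)) = ((31 + 34)² + 2015)*(-4702 + (9*(1 - 1*(-1))/(-5 + 2*(-3)))*(-33)) = (65² + 2015)*(-4702 + (9*(1 + 1)/(-5 - 6))*(-33)) = (4225 + 2015)*(-4702 + (9*2/(-11))*(-33)) = 6240*(-4702 + (9*(-1/11)*2)*(-33)) = 6240*(-4702 - 18/11*(-33)) = 6240*(-4702 + 54) = 6240*(-4648) = -29003520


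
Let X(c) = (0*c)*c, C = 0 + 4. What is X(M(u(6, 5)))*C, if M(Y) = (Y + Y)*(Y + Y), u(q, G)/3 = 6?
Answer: 0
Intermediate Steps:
u(q, G) = 18 (u(q, G) = 3*6 = 18)
C = 4
M(Y) = 4*Y² (M(Y) = (2*Y)*(2*Y) = 4*Y²)
X(c) = 0 (X(c) = 0*c = 0)
X(M(u(6, 5)))*C = 0*4 = 0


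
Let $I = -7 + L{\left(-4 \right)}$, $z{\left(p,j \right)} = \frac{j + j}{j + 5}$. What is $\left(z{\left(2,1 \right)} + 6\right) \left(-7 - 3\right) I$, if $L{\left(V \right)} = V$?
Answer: $\frac{2090}{3} \approx 696.67$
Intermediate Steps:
$z{\left(p,j \right)} = \frac{2 j}{5 + j}$
$I = -11$ ($I = -7 - 4 = -11$)
$\left(z{\left(2,1 \right)} + 6\right) \left(-7 - 3\right) I = \left(2 \cdot 1 \frac{1}{5 + 1} + 6\right) \left(-7 - 3\right) \left(-11\right) = \left(2 \cdot 1 \cdot \frac{1}{6} + 6\right) \left(-10\right) \left(-11\right) = \left(\frac{1}{3} + 6\right) \left(-10\right) \left(-11\right) = \frac{19}{3} \left(-10\right) \left(-11\right) = \left(- \frac{190}{3}\right) \left(-11\right) = \frac{2090}{3}$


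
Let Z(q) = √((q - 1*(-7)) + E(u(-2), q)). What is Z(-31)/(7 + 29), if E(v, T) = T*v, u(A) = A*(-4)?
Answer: I*√17/9 ≈ 0.45812*I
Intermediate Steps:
u(A) = -4*A
Z(q) = √(7 + 9*q) (Z(q) = √((q - 1*(-7)) + q*(-4*(-2))) = √((q + 7) + q*8) = √((7 + q) + 8*q) = √(7 + 9*q))
Z(-31)/(7 + 29) = √(7 + 9*(-31))/(7 + 29) = √(7 - 279)/36 = √(-272)/36 = (4*I*√17)/36 = I*√17/9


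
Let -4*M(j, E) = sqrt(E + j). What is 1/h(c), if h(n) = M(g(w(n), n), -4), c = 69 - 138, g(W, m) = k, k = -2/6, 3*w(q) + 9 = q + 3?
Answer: 4*I*sqrt(39)/13 ≈ 1.9215*I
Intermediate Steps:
w(q) = -2 + q/3 (w(q) = -3 + (q + 3)/3 = -3 + (3 + q)/3 = -3 + (1 + q/3) = -2 + q/3)
k = -1/3 (k = -2*1/6 = -1/3 ≈ -0.33333)
g(W, m) = -1/3
c = -69
M(j, E) = -sqrt(E + j)/4
h(n) = -I*sqrt(39)/12 (h(n) = -sqrt(-4 - 1/3)/4 = -I*sqrt(39)/12)
1/h(c) = 1/(-I*sqrt(39)/12) = 4*I*sqrt(39)/13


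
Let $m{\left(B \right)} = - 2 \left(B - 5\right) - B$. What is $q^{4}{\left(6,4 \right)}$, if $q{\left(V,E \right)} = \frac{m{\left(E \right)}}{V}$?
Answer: $\frac{1}{81} \approx 0.012346$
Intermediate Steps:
$m{\left(B \right)} = 10 - 3 B$ ($m{\left(B \right)} = - 2 \left(-5 + B\right) - B = \left(10 - 2 B\right) - B = 10 - 3 B$)
$q{\left(V,E \right)} = \frac{10 - 3 E}{V}$
$q^{4}{\left(6,4 \right)} = \left(\frac{10 - 12}{6}\right)^{4} = \left(\frac{1}{6} \left(-2\right)\right)^{4} = \left(- \frac{1}{3}\right)^{4} = \frac{1}{81}$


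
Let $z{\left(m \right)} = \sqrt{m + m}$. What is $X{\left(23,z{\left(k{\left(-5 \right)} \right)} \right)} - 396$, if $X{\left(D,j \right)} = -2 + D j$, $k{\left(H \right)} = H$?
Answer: $-398 + 23 i \sqrt{10} \approx -398.0 + 72.732 i$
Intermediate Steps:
$z{\left(m \right)} = \sqrt{2} \sqrt{m}$ ($z{\left(m \right)} = \sqrt{2 m} = \sqrt{2} \sqrt{m}$)
$X{\left(23,z{\left(k{\left(-5 \right)} \right)} \right)} - 396 = \left(-2 + 23 \sqrt{2} \sqrt{-5}\right) - 396 = \left(-2 + 23 \sqrt{2} i \sqrt{5}\right) - 396 = \left(-2 + 23 i \sqrt{10}\right) - 396 = -398 + 23 i \sqrt{10}$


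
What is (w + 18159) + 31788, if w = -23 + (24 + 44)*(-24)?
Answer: 48292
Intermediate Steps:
w = -1655 (w = -23 + 68*(-24) = -23 - 1632 = -1655)
(w + 18159) + 31788 = (-1655 + 18159) + 31788 = 16504 + 31788 = 48292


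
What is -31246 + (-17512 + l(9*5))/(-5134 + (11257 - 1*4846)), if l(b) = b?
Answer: -39918609/1277 ≈ -31260.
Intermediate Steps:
-31246 + (-17512 + l(9*5))/(-5134 + (11257 - 1*4846)) = -31246 + (-17512 + 9*5)/(-5134 + (11257 - 1*4846)) = -31246 + (-17512 + 45)/(-5134 + (11257 - 4846)) = -31246 - 17467/(-5134 + 6411) = -31246 - 17467/1277 = -39918609/1277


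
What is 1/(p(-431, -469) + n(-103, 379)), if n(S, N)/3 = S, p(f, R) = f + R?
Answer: -1/1209 ≈ -0.00082713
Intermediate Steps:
p(f, R) = R + f
n(S, N) = 3*S
1/(p(-431, -469) + n(-103, 379)) = 1/((-469 - 431) + 3*(-103)) = 1/(-900 - 309) = 1/(-1209) = -1/1209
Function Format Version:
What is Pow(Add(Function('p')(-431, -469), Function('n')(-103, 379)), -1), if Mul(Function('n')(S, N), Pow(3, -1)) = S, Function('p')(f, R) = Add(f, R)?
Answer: Rational(-1, 1209) ≈ -0.00082713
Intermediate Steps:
Function('p')(f, R) = Add(R, f)
Function('n')(S, N) = Mul(3, S)
Pow(Add(Function('p')(-431, -469), Function('n')(-103, 379)), -1) = Pow(Add(Add(-469, -431), Mul(3, -103)), -1) = Pow(Add(-900, -309), -1) = Pow(-1209, -1) = Rational(-1, 1209)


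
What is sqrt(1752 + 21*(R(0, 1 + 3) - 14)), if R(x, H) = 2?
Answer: 10*sqrt(15) ≈ 38.730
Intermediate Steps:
sqrt(1752 + 21*(R(0, 1 + 3) - 14)) = sqrt(1752 + 21*(2 - 14)) = sqrt(1752 + 21*(-12)) = sqrt(1752 - 252) = sqrt(1500) = 10*sqrt(15)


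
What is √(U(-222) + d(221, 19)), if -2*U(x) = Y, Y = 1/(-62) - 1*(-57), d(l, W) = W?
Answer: I*√36487/62 ≈ 3.0809*I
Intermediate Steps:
Y = 3533/62 (Y = -1/62 + 57 = 3533/62 ≈ 56.984)
U(x) = -3533/124 (U(x) = -½*3533/62 = -3533/124)
√(U(-222) + d(221, 19)) = √(-3533/124 + 19) = √(-1177/124) = I*√36487/62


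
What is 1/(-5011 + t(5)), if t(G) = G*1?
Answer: -1/5006 ≈ -0.00019976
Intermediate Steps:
t(G) = G
1/(-5011 + t(5)) = 1/(-5011 + 5) = 1/(-5006) = -1/5006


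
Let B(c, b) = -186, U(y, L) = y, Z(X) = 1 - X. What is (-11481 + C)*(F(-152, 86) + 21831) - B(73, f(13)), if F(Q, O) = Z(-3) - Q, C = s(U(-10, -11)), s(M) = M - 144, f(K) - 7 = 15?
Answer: -255818559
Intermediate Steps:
f(K) = 22 (f(K) = 7 + 15 = 22)
s(M) = -144 + M
C = -154 (C = -144 - 10 = -154)
F(Q, O) = 4 - Q (F(Q, O) = (1 - 1*(-3)) - Q = (1 + 3) - Q = 4 - Q)
(-11481 + C)*(F(-152, 86) + 21831) - B(73, f(13)) = (-11481 - 154)*((4 - 1*(-152)) + 21831) - 1*(-186) = -11635*((4 + 152) + 21831) + 186 = -11635*(156 + 21831) + 186 = -11635*21987 + 186 = -255818745 + 186 = -255818559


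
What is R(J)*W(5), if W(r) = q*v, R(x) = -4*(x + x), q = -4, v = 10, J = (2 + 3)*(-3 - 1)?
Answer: -6400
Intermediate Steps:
J = -20 (J = 5*(-4) = -20)
R(x) = -8*x
W(r) = -40 (W(r) = -4*10 = -40)
R(J)*W(5) = -8*(-20)*(-40) = 160*(-40) = -6400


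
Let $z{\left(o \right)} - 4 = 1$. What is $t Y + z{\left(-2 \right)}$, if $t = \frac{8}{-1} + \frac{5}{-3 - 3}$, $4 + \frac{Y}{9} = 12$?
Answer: $-631$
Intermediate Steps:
$Y = 72$ ($Y = -36 + 9 \cdot 12 = -36 + 108 = 72$)
$z{\left(o \right)} = 5$ ($z{\left(o \right)} = 4 + 1 = 5$)
$t = - \frac{53}{6}$ ($t = 8 \left(-1\right) + \frac{5}{-3 - 3} = -8 + \frac{5}{-6} = -8 + 5 \left(- \frac{1}{6}\right) = -8 - \frac{5}{6} = - \frac{53}{6} \approx -8.8333$)
$t Y + z{\left(-2 \right)} = \left(- \frac{53}{6}\right) 72 + 5 = -636 + 5 = -631$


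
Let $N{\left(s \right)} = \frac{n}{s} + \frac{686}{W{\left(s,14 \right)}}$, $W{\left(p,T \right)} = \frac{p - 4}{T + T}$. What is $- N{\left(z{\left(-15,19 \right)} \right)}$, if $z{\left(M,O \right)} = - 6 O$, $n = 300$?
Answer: $\frac{185426}{1121} \approx 165.41$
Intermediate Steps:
$W{\left(p,T \right)} = \frac{-4 + p}{2 T}$
$N{\left(s \right)} = \frac{300}{s} + \frac{686}{- \frac{1}{7} + \frac{s}{28}}$ ($N{\left(s \right)} = \frac{300}{s} + \frac{686}{\frac{1}{2} \cdot \frac{1}{14} \left(-4 + s\right)} = \frac{300}{s} + \frac{686}{- \frac{1}{7} + \frac{s}{28}}$)
$- N{\left(z{\left(-15,19 \right)} \right)} = - \frac{4 \left(-300 + 4877 \left(\left(-6\right) 19\right)\right)}{\left(-6\right) 19 \left(-4 - 114\right)} = - \frac{4 \left(-300 + 4877 \left(-114\right)\right)}{\left(-114\right) \left(-4 - 114\right)} = - \frac{4 \left(-1\right) \left(-300 - 555978\right)}{114 \left(-118\right)} = - \frac{4 \left(-1\right) \left(-1\right) \left(-556278\right)}{114 \cdot 118} = \left(-1\right) \left(- \frac{185426}{1121}\right) = \frac{185426}{1121}$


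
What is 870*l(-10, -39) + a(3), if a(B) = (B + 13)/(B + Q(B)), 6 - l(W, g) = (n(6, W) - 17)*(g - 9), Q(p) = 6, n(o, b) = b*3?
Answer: -17617484/9 ≈ -1.9575e+6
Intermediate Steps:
n(o, b) = 3*b
l(W, g) = 6 - (-17 + 3*W)*(-9 + g) (l(W, g) = 6 - (3*W - 17)*(g - 9) = 6 - (-17 + 3*W)*(-9 + g))
a(B) = (13 + B)/(6 + B) (a(B) = (B + 13)/(B + 6) = (13 + B)/(6 + B))
870*l(-10, -39) + a(3) = 870*(-147 + 17*(-39) + 27*(-10) - 3*(-10)*(-39)) + (13 + 3)/(6 + 3) = 870*(-147 - 663 - 270 - 1170) + 16/9 = 870*(-2250) + (⅑)*16 = -1957500 + 16/9 = -17617484/9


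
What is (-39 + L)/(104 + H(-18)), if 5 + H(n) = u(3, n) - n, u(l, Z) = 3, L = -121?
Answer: -4/3 ≈ -1.3333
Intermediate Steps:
H(n) = -2 - n (H(n) = -5 + (3 - n) = -2 - n)
(-39 + L)/(104 + H(-18)) = (-39 - 121)/(104 + (-2 - 1*(-18))) = -160/(104 + (-2 + 18)) = -160/(104 + 16) = -160/120 = -160*1/120 = -4/3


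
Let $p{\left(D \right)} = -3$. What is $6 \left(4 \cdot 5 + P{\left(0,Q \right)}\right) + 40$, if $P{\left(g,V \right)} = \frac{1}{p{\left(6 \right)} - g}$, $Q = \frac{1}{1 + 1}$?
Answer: $158$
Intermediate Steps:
$Q = \frac{1}{2} \approx 0.5$
$P{\left(g,V \right)} = \frac{1}{-3 - g}$
$6 \left(4 \cdot 5 + P{\left(0,Q \right)}\right) + 40 = 6 \left(4 \cdot 5 - \frac{1}{3 + 0}\right) + 40 = 6 \left(20 - \frac{1}{3}\right) + 40 = 6 \cdot \frac{59}{3} + 40 = 118 + 40 = 158$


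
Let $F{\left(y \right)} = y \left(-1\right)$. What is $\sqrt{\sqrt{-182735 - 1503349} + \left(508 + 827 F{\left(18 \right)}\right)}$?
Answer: $\sqrt{-14378 + 2 i \sqrt{421521}} \approx 5.409 + 120.03 i$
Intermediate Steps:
$F{\left(y \right)} = - y$
$\sqrt{\sqrt{-182735 - 1503349} + \left(508 + 827 F{\left(18 \right)}\right)} = \sqrt{\sqrt{-182735 - 1503349} + \left(508 + 827 \left(\left(-1\right) 18\right)\right)} = \sqrt{\sqrt{-1686084} + \left(508 + 827 \left(-18\right)\right)} = \sqrt{2 i \sqrt{421521} + \left(508 - 14886\right)} = \sqrt{2 i \sqrt{421521} - 14378} = \sqrt{-14378 + 2 i \sqrt{421521}}$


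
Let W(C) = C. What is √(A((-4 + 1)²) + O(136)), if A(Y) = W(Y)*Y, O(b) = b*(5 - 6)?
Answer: I*√55 ≈ 7.4162*I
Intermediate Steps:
O(b) = -b (O(b) = b*(-1) = -b)
A(Y) = Y² (A(Y) = Y*Y = Y²)
√(A((-4 + 1)²) + O(136)) = √(((-4 + 1)²)² - 1*136) = √(((-3)²)² - 136) = √(9² - 136) = √(81 - 136) = √(-55) = I*√55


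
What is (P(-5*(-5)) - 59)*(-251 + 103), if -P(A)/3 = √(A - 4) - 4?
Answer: 6956 + 444*√21 ≈ 8990.7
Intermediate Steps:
P(A) = 12 - 3*√(-4 + A) (P(A) = -3*(√(A - 4) - 4) = -3*(√(-4 + A) - 4) = -3*(-4 + √(-4 + A)) = 12 - 3*√(-4 + A))
(P(-5*(-5)) - 59)*(-251 + 103) = ((12 - 3*√(-4 - 5*(-5))) - 59)*(-251 + 103) = ((12 - 3*√(-4 + 25)) - 59)*(-148) = ((12 - 3*√21) - 59)*(-148) = (-47 - 3*√21)*(-148) = 6956 + 444*√21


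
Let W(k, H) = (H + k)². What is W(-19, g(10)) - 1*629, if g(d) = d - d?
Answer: -268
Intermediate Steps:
g(d) = 0
W(-19, g(10)) - 1*629 = (0 - 19)² - 1*629 = (-19)² - 629 = 361 - 629 = -268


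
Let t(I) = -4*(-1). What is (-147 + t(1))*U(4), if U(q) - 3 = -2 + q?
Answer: -715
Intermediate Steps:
U(q) = 1 + q (U(q) = 3 + (-2 + q) = 1 + q)
t(I) = 4
(-147 + t(1))*U(4) = (-147 + 4)*(1 + 4) = -143*5 = -715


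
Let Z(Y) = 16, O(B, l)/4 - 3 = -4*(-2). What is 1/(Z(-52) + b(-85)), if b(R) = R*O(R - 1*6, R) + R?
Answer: -1/3809 ≈ -0.00026254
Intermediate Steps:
O(B, l) = 44 (O(B, l) = 12 + 4*(-4*(-2)) = 12 + 4*8 = 12 + 32 = 44)
b(R) = 45*R (b(R) = R*44 + R = 44*R + R = 45*R)
1/(Z(-52) + b(-85)) = 1/(16 + 45*(-85)) = 1/(16 - 3825) = 1/(-3809) = -1/3809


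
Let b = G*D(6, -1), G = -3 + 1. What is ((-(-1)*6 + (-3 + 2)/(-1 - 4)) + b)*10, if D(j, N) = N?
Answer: 82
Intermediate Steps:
G = -2
b = 2 (b = -2*(-1) = 2)
((-(-1)*6 + (-3 + 2)/(-1 - 4)) + b)*10 = ((-(-1)*6 + (-3 + 2)/(-1 - 4)) + 2)*10 = ((-1*(-6) - 1/(-5)) + 2)*10 = ((6 - 1*(-⅕)) + 2)*10 = ((6 + ⅕) + 2)*10 = (31/5 + 2)*10 = (41/5)*10 = 82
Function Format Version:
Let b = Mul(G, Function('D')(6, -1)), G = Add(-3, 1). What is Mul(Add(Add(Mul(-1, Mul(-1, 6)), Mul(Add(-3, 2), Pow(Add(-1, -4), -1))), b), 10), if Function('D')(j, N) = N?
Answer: 82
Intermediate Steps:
G = -2
b = 2 (b = Mul(-2, -1) = 2)
Mul(Add(Add(Mul(-1, Mul(-1, 6)), Mul(Add(-3, 2), Pow(Add(-1, -4), -1))), b), 10) = Mul(Add(Add(Mul(-1, Mul(-1, 6)), Mul(Add(-3, 2), Pow(Add(-1, -4), -1))), 2), 10) = Mul(Add(Add(Mul(-1, -6), Mul(-1, Pow(-5, -1))), 2), 10) = Mul(Add(Add(6, Mul(-1, Rational(-1, 5))), 2), 10) = Mul(Add(Add(6, Rational(1, 5)), 2), 10) = Mul(Add(Rational(31, 5), 2), 10) = Mul(Rational(41, 5), 10) = 82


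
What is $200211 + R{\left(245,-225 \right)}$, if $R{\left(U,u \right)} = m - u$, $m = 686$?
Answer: $201122$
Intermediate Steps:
$R{\left(U,u \right)} = 686 - u$
$200211 + R{\left(245,-225 \right)} = 200211 + \left(686 - -225\right) = 200211 + \left(686 + 225\right) = 200211 + 911 = 201122$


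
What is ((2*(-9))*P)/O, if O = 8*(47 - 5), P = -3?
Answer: 9/56 ≈ 0.16071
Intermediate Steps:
O = 336 (O = 8*42 = 336)
((2*(-9))*P)/O = ((2*(-9))*(-3))/336 = -18*(-3)*(1/336) = 54*(1/336) = 9/56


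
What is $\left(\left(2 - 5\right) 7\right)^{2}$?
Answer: $441$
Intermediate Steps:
$\left(\left(2 - 5\right) 7\right)^{2} = \left(\left(-3\right) 7\right)^{2} = \left(-21\right)^{2} = 441$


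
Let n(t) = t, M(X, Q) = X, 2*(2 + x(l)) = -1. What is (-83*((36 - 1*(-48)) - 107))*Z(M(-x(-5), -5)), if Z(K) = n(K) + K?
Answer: 9545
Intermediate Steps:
x(l) = -5/2 (x(l) = -2 + (½)*(-1) = -2 - ½ = -5/2)
Z(K) = 2*K (Z(K) = K + K = 2*K)
(-83*((36 - 1*(-48)) - 107))*Z(M(-x(-5), -5)) = (-83*((36 - 1*(-48)) - 107))*(2*(-1*(-5/2))) = (-83*((36 + 48) - 107))*(2*(5/2)) = -83*(84 - 107)*5 = -83*(-23)*5 = 1909*5 = 9545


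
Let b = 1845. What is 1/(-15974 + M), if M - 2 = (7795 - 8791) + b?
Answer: -1/15123 ≈ -6.6124e-5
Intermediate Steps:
M = 851 (M = 2 + ((7795 - 8791) + 1845) = 2 + (-996 + 1845) = 2 + 849 = 851)
1/(-15974 + M) = 1/(-15974 + 851) = 1/(-15123) = -1/15123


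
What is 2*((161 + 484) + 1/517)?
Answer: 666932/517 ≈ 1290.0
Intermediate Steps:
2*((161 + 484) + 1/517) = 2*(645 + 1/517) = 2*(333466/517) = 666932/517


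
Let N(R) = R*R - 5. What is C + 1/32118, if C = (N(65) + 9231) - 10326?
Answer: 100368751/32118 ≈ 3125.0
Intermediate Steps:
N(R) = -5 + R² (N(R) = R² - 5 = -5 + R²)
C = 3125 (C = ((-5 + 65²) + 9231) - 10326 = ((-5 + 4225) + 9231) - 10326 = (4220 + 9231) - 10326 = 13451 - 10326 = 3125)
C + 1/32118 = 3125 + 1/32118 = 100368751/32118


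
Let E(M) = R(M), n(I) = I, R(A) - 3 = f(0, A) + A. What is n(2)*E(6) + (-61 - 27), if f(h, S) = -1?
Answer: -72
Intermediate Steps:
R(A) = 2 + A (R(A) = 3 + (-1 + A) = 2 + A)
E(M) = 2 + M
n(2)*E(6) + (-61 - 27) = 2*(2 + 6) + (-61 - 27) = 2*8 - 88 = 16 - 88 = -72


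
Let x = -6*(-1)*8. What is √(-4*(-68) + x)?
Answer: 8*√5 ≈ 17.889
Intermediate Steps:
x = 48 (x = 6*8 = 48)
√(-4*(-68) + x) = √(-4*(-68) + 48) = √(272 + 48) = √320 = 8*√5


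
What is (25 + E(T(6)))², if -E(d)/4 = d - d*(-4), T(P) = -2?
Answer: 4225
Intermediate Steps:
E(d) = -20*d (E(d) = -4*(d - d*(-4)) = -4*(d - (-4)*d) = -4*(d + 4*d) = -20*d)
(25 + E(T(6)))² = (25 - 20*(-2))² = (25 + 40)² = 65² = 4225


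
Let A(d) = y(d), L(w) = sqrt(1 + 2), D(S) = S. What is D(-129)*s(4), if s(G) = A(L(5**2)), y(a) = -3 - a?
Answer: 387 + 129*sqrt(3) ≈ 610.43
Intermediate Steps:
L(w) = sqrt(3)
A(d) = -3 - d
s(G) = -3 - sqrt(3)
D(-129)*s(4) = -129*(-3 - sqrt(3)) = 387 + 129*sqrt(3)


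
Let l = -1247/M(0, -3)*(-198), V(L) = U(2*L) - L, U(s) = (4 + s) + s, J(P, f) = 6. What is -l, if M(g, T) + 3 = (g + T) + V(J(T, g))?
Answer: -123453/8 ≈ -15432.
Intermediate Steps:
U(s) = 4 + 2*s
V(L) = 4 + 3*L (V(L) = (4 + 2*(2*L)) - L = (4 + 4*L) - L = 4 + 3*L)
M(g, T) = 19 + T + g (M(g, T) = -3 + ((g + T) + (4 + 3*6)) = -3 + ((T + g) + (4 + 18)) = -3 + ((T + g) + 22) = -3 + (22 + T + g) = 19 + T + g)
l = 123453/8 (l = -1247/(19 - 3 + 0)*(-198) = -1247/16*(-198) = 123453/8 ≈ 15432.)
-l = -1*123453/8 = -123453/8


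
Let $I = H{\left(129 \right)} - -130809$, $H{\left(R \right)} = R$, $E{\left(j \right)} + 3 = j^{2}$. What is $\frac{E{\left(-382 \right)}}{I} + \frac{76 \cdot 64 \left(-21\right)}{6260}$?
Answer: $- \frac{3115266403}{204917970} \approx -15.202$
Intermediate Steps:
$E{\left(j \right)} = -3 + j^{2}$
$I = 130938$ ($I = 129 - -130809 = 129 + 130809 = 130938$)
$\frac{E{\left(-382 \right)}}{I} + \frac{76 \cdot 64 \left(-21\right)}{6260} = \frac{-3 + \left(-382\right)^{2}}{130938} + \frac{76 \cdot 64 \left(-21\right)}{6260} = \left(-3 + 145924\right) \frac{1}{130938} + 4864 \left(-21\right) \frac{1}{6260} = 145921 \cdot \frac{1}{130938} - \frac{25536}{1565} = \frac{145921}{130938} - \frac{25536}{1565} = - \frac{3115266403}{204917970}$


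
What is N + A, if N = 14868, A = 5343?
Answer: 20211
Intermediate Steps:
N + A = 14868 + 5343 = 20211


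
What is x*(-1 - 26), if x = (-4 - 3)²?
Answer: -1323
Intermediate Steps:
x = 49 (x = (-7)² = 49)
x*(-1 - 26) = 49*(-1 - 26) = 49*(-27) = -1323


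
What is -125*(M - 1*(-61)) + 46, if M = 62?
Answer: -15329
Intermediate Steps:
-125*(M - 1*(-61)) + 46 = -125*(62 - 1*(-61)) + 46 = -125*(62 + 61) + 46 = -125*123 + 46 = -15375 + 46 = -15329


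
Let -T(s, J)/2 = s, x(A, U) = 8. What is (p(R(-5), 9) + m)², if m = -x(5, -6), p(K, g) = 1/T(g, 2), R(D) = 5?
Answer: 21025/324 ≈ 64.892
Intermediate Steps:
T(s, J) = -2*s
p(K, g) = -1/(2*g) (p(K, g) = 1/(-2*g) = -1/(2*g))
m = -8 (m = -1*8 = -8)
(p(R(-5), 9) + m)² = (-½/9 - 8)² = (-½*⅑ - 8)² = (-1/18 - 8)² = (-145/18)² = 21025/324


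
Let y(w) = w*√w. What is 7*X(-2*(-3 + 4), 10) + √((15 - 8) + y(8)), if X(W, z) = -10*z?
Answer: -700 + √(7 + 16*√2) ≈ -694.56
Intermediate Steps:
y(w) = w^(3/2)
7*X(-2*(-3 + 4), 10) + √((15 - 8) + y(8)) = 7*(-10*10) + √((15 - 8) + 8^(3/2)) = 7*(-100) + √(7 + 16*√2) = -700 + √(7 + 16*√2)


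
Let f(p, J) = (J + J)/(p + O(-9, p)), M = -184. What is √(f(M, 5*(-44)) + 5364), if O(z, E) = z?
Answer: 2*√49972139/193 ≈ 73.255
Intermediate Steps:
f(p, J) = 2*J/(-9 + p) (f(p, J) = (J + J)/(p - 9) = (2*J)/(-9 + p) = 2*J/(-9 + p))
√(f(M, 5*(-44)) + 5364) = √(2*(5*(-44))/(-9 - 184) + 5364) = √(2*(-220)/(-193) + 5364) = √(2*(-220)*(-1/193) + 5364) = √(440/193 + 5364) = √(1035692/193) = 2*√49972139/193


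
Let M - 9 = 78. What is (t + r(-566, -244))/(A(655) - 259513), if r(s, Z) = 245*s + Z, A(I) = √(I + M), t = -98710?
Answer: 20555505704/22448998809 + 79208*√742/22448998809 ≈ 0.91575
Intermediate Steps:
M = 87 (M = 9 + 78 = 87)
A(I) = √(87 + I) (A(I) = √(I + 87) = √(87 + I))
r(s, Z) = Z + 245*s
(t + r(-566, -244))/(A(655) - 259513) = (-98710 + (-244 + 245*(-566)))/(√(87 + 655) - 259513) = (-98710 + (-244 - 138670))/(√742 - 259513) = (-98710 - 138914)/(-259513 + √742) = -237624/(-259513 + √742)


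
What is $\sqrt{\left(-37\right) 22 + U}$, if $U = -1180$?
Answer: $i \sqrt{1994} \approx 44.654 i$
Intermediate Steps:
$\sqrt{\left(-37\right) 22 + U} = \sqrt{\left(-37\right) 22 - 1180} = \sqrt{-814 - 1180} = \sqrt{-1994} = i \sqrt{1994}$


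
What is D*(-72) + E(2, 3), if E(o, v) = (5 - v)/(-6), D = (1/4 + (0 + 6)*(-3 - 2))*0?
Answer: -⅓ ≈ -0.33333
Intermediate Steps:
D = 0 (D = (¼ + 6*(-5))*0 = (¼ - 30)*0 = -119/4*0 = 0)
E(o, v) = -⅚ + v/6 (E(o, v) = (5 - v)*(-⅙) = -⅚ + v/6)
D*(-72) + E(2, 3) = 0*(-72) + (-⅚ + (⅙)*3) = 0 + (-⅚ + ½) = 0 - ⅓ = -⅓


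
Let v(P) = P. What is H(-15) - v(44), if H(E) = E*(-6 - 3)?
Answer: 91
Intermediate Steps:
H(E) = -9*E (H(E) = E*(-9) = -9*E)
H(-15) - v(44) = -9*(-15) - 1*44 = 135 - 44 = 91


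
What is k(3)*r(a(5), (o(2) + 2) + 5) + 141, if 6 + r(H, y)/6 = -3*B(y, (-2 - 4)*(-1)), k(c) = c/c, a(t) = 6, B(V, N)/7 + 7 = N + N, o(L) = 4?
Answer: -525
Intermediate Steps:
B(V, N) = -49 + 14*N (B(V, N) = -49 + 7*(N + N) = -49 + 7*(2*N) = -49 + 14*N)
k(c) = 1
r(H, y) = -666 (r(H, y) = -36 + 6*(-3*(-49 + 14*((-2 - 4)*(-1)))) = -36 + 6*(-3*(-49 + 14*(-6*(-1)))) = -36 + 6*(-3*(-49 + 14*6)) = -36 + 6*(-3*(-49 + 84)) = -36 + 6*(-3*35) = -36 + 6*(-105) = -36 - 630 = -666)
k(3)*r(a(5), (o(2) + 2) + 5) + 141 = 1*(-666) + 141 = -666 + 141 = -525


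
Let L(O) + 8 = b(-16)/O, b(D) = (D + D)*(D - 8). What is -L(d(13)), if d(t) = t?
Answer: -664/13 ≈ -51.077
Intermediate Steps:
b(D) = 2*D*(-8 + D) (b(D) = (2*D)*(-8 + D) = 2*D*(-8 + D))
L(O) = -8 + 768/O (L(O) = -8 + (2*(-16)*(-8 - 16))/O = -8 + (2*(-16)*(-24))/O = -8 + 768/O)
-L(d(13)) = -(-8 + 768/13) = -1*664/13 = -664/13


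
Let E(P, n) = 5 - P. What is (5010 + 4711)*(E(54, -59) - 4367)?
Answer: -42927936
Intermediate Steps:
(5010 + 4711)*(E(54, -59) - 4367) = (5010 + 4711)*((5 - 1*54) - 4367) = 9721*((5 - 54) - 4367) = 9721*(-49 - 4367) = 9721*(-4416) = -42927936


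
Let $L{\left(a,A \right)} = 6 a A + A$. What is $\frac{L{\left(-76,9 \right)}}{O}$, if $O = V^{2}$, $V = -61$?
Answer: $- \frac{4095}{3721} \approx -1.1005$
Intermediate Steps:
$L{\left(a,A \right)} = A + 6 A a$ ($L{\left(a,A \right)} = 6 A a + A = A + 6 A a$)
$O = 3721$ ($O = \left(-61\right)^{2} = 3721$)
$\frac{L{\left(-76,9 \right)}}{O} = \frac{9 \left(1 + 6 \left(-76\right)\right)}{3721} = 9 \left(1 - 456\right) \frac{1}{3721} = 9 \left(-455\right) \frac{1}{3721} = \left(-4095\right) \frac{1}{3721} = - \frac{4095}{3721}$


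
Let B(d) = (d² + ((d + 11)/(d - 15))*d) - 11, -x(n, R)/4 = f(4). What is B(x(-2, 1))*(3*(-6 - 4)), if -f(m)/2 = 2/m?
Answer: 150/11 ≈ 13.636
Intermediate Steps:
f(m) = -4/m
x(n, R) = 4 (x(n, R) = -(-16)/4 = -4*(-1) = 4)
B(d) = -11 + d² + d*(11 + d)/(-15 + d) (B(d) = (d² + ((11 + d)/(-15 + d))*d) - 11 = (d² + d*(11 + d)/(-15 + d)) - 11 = -11 + d² + d*(11 + d)/(-15 + d))
B(x(-2, 1))*(3*(-6 - 4)) = ((165 + 4³ - 14*4²)/(-15 + 4))*(3*(-6 - 4)) = ((165 + 64 - 14*16)/(-11))*(3*(-10)) = -(165 + 64 - 224)/11*(-30) = -1/11*5*(-30) = -5/11*(-30) = 150/11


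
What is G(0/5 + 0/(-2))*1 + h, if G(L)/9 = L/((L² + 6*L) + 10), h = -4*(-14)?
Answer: 56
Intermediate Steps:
h = 56
G(L) = 9*L/(10 + L² + 6*L) (G(L) = 9*(L/((L² + 6*L) + 10)) = 9*(L/(10 + L² + 6*L)) = 9*L/(10 + L² + 6*L))
G(0/5 + 0/(-2))*1 + h = (9*(0/5 + 0/(-2))/(10 + (0/5 + 0/(-2))² + 6*(0/5 + 0/(-2))))*1 + 56 = (9*(0*(⅕) + 0*(-½))/(10 + (0*(⅕) + 0*(-½))² + 6*(0*(⅕) + 0*(-½))))*1 + 56 = (9*(0 + 0)/(10 + (0 + 0)² + 6*(0 + 0)))*1 + 56 = (9*0/(10 + 0² + 6*0))*1 + 56 = (9*0/(10 + 0 + 0))*1 + 56 = (9*0/10)*1 + 56 = (9*0*(⅒))*1 + 56 = 0*1 + 56 = 0 + 56 = 56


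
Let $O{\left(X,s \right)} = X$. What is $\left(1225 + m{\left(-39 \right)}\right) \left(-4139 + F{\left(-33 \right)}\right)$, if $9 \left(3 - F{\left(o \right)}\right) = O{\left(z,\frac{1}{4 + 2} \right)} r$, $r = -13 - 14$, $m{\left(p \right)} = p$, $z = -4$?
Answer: $-4919528$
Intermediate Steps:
$r = -27$ ($r = -13 - 14 = -27$)
$F{\left(o \right)} = -9$ ($F{\left(o \right)} = 3 - \frac{\left(-4\right) \left(-27\right)}{9} = 3 - 12 = -9$)
$\left(1225 + m{\left(-39 \right)}\right) \left(-4139 + F{\left(-33 \right)}\right) = \left(1225 - 39\right) \left(-4139 - 9\right) = 1186 \left(-4148\right) = -4919528$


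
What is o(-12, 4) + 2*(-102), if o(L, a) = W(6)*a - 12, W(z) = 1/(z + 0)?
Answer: -646/3 ≈ -215.33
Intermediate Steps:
W(z) = 1/z
o(L, a) = -12 + a/6 (o(L, a) = a/6 - 12 = -12 + a/6)
o(-12, 4) + 2*(-102) = (-12 + (⅙)*4) + 2*(-102) = (-12 + ⅔) - 204 = -34/3 - 204 = -646/3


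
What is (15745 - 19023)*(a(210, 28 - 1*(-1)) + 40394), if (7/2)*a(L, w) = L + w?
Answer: -928447608/7 ≈ -1.3264e+8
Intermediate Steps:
a(L, w) = 2*L/7 + 2*w/7 (a(L, w) = 2*(L + w)/7 = 2*L/7 + 2*w/7)
(15745 - 19023)*(a(210, 28 - 1*(-1)) + 40394) = (15745 - 19023)*(((2/7)*210 + 2*(28 - 1*(-1))/7) + 40394) = -3278*((60 + 2*(28 + 1)/7) + 40394) = -3278*((60 + (2/7)*29) + 40394) = -3278*((60 + 58/7) + 40394) = -3278*(478/7 + 40394) = -3278*283236/7 = -928447608/7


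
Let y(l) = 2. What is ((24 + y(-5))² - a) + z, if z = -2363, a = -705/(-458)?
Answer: -773351/458 ≈ -1688.5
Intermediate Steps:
a = 705/458 (a = -705*(-1/458) = 705/458 ≈ 1.5393)
((24 + y(-5))² - a) + z = ((24 + 2)² - 1*705/458) - 2363 = (26² - 705/458) - 2363 = (676 - 705/458) - 2363 = 308903/458 - 2363 = -773351/458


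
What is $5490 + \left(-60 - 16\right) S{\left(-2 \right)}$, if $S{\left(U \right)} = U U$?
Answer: $5186$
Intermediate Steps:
$S{\left(U \right)} = U^{2}$
$5490 + \left(-60 - 16\right) S{\left(-2 \right)} = 5490 + \left(-60 - 16\right) \left(-2\right)^{2} = 5490 - 304 = 5186$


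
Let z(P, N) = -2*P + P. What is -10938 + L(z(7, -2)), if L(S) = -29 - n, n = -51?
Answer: -10916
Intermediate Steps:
z(P, N) = -P
L(S) = 22 (L(S) = -29 - 1*(-51) = -29 + 51 = 22)
-10938 + L(z(7, -2)) = -10938 + 22 = -10916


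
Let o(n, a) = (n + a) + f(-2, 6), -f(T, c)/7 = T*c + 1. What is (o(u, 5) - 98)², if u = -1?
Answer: 289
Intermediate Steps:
f(T, c) = -7 - 7*T*c (f(T, c) = -7*(T*c + 1) = -7*(1 + T*c) = -7 - 7*T*c)
o(n, a) = 77 + a + n (o(n, a) = (n + a) + (-7 - 7*(-2)*6) = (a + n) + (-7 + 84) = (a + n) + 77 = 77 + a + n)
(o(u, 5) - 98)² = ((77 + 5 - 1) - 98)² = (81 - 98)² = (-17)² = 289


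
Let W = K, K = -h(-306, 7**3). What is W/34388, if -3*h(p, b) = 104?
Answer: 26/25791 ≈ 0.0010081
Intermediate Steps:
h(p, b) = -104/3 (h(p, b) = -1/3*104 = -104/3)
K = 104/3 (K = -1*(-104/3) = 104/3 ≈ 34.667)
W = 104/3 ≈ 34.667
W/34388 = (104/3)/34388 = (104/3)*(1/34388) = 26/25791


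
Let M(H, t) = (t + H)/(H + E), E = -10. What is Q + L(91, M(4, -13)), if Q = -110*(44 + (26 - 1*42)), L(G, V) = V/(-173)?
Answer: -1065683/346 ≈ -3080.0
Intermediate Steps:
M(H, t) = (H + t)/(-10 + H) (M(H, t) = (t + H)/(H - 10) = (H + t)/(-10 + H))
L(G, V) = -V/173 (L(G, V) = V*(-1/173) = -V/173)
Q = -3080 (Q = -110*(44 + (26 - 42)) = -110*(44 - 16) = -110*28 = -3080)
Q + L(91, M(4, -13)) = -3080 - (4 - 13)/(173*(-10 + 4)) = -3080 - (-9)/(173*(-6)) = -3080 - (-1)*(-9)/1038 = -3080 - 1/173*3/2 = -3080 - 3/346 = -1065683/346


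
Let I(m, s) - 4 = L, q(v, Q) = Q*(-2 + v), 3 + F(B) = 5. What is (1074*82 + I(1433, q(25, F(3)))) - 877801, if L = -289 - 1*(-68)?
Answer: -789950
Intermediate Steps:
L = -221 (L = -289 + 68 = -221)
F(B) = 2 (F(B) = -3 + 5 = 2)
I(m, s) = -217 (I(m, s) = 4 - 221 = -217)
(1074*82 + I(1433, q(25, F(3)))) - 877801 = (1074*82 - 217) - 877801 = (88068 - 217) - 877801 = 87851 - 877801 = -789950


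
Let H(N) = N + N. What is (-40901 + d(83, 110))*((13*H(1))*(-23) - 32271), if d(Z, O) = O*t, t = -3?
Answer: 1355221739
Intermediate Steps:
H(N) = 2*N
d(Z, O) = -3*O (d(Z, O) = O*(-3) = -3*O)
(-40901 + d(83, 110))*((13*H(1))*(-23) - 32271) = (-40901 - 3*110)*((13*(2*1))*(-23) - 32271) = (-40901 - 330)*((13*2)*(-23) - 32271) = -41231*(26*(-23) - 32271) = -41231*(-598 - 32271) = -41231*(-32869) = 1355221739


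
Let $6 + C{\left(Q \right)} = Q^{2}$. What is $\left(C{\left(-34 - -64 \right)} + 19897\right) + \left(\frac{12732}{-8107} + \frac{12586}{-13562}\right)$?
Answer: $\frac{1142818078454}{54973567} \approx 20789.0$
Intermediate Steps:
$C{\left(Q \right)} = -6 + Q^{2}$
$\left(C{\left(-34 - -64 \right)} + 19897\right) + \left(\frac{12732}{-8107} + \frac{12586}{-13562}\right) = \left(\left(-6 + \left(-34 - -64\right)^{2}\right) + 19897\right) + \left(\frac{12732}{-8107} + \frac{12586}{-13562}\right) = \left(\left(-6 + \left(-34 + 64\right)^{2}\right) + 19897\right) + \left(12732 \left(- \frac{1}{8107}\right) + 12586 \left(- \frac{1}{13562}\right)\right) = \left(\left(-6 + 30^{2}\right) + 19897\right) - \frac{137353043}{54973567} = \left(\left(-6 + 900\right) + 19897\right) - \frac{137353043}{54973567} = \left(894 + 19897\right) - \frac{137353043}{54973567} = 20791 - \frac{137353043}{54973567} = \frac{1142818078454}{54973567}$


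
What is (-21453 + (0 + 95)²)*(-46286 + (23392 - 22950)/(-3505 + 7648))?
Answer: 2383223803168/4143 ≈ 5.7524e+8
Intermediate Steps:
(-21453 + (0 + 95)²)*(-46286 + (23392 - 22950)/(-3505 + 7648)) = (-21453 + 95²)*(-46286 + 442/4143) = (-21453 + 9025)*(-46286 + 442*(1/4143)) = -12428*(-46286 + 442/4143) = -12428*(-191762456/4143) = 2383223803168/4143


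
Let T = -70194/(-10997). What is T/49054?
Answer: 35097/269723419 ≈ 0.00013012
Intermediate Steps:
T = 70194/10997 (T = -70194*(-1/10997) = 70194/10997 ≈ 6.3830)
T/49054 = (70194/10997)/49054 = (70194/10997)*(1/49054) = 35097/269723419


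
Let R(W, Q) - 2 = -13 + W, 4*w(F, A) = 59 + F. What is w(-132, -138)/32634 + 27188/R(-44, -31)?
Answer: -3549016783/7179480 ≈ -494.33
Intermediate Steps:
w(F, A) = 59/4 + F/4 (w(F, A) = (59 + F)/4 = 59/4 + F/4)
R(W, Q) = -11 + W (R(W, Q) = 2 + (-13 + W) = -11 + W)
w(-132, -138)/32634 + 27188/R(-44, -31) = (59/4 + (¼)*(-132))/32634 + 27188/(-11 - 44) = (59/4 - 33)*(1/32634) + 27188/(-55) = -73/4*1/32634 + 27188*(-1/55) = -73/130536 - 27188/55 = -3549016783/7179480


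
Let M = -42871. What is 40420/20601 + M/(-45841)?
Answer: 2736078691/944370441 ≈ 2.8973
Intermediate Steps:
40420/20601 + M/(-45841) = 40420/20601 - 42871/(-45841) = 40420*(1/20601) - 42871*(-1/45841) = 40420/20601 + 42871/45841 = 2736078691/944370441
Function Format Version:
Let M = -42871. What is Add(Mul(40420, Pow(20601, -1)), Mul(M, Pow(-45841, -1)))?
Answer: Rational(2736078691, 944370441) ≈ 2.8973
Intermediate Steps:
Add(Mul(40420, Pow(20601, -1)), Mul(M, Pow(-45841, -1))) = Add(Mul(40420, Pow(20601, -1)), Mul(-42871, Pow(-45841, -1))) = Add(Mul(40420, Rational(1, 20601)), Mul(-42871, Rational(-1, 45841))) = Add(Rational(40420, 20601), Rational(42871, 45841)) = Rational(2736078691, 944370441)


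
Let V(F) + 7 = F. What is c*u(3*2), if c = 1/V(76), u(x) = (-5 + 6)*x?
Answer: 2/23 ≈ 0.086957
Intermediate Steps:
V(F) = -7 + F
u(x) = x (u(x) = 1*x = x)
c = 1/69 (c = 1/(-7 + 76) = 1/69 ≈ 0.014493)
c*u(3*2) = (3*2)/69 = (1/69)*6 = 2/23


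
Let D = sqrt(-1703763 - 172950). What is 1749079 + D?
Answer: 1749079 + I*sqrt(1876713) ≈ 1.7491e+6 + 1369.9*I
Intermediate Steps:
D = I*sqrt(1876713) (D = sqrt(-1876713) = I*sqrt(1876713) ≈ 1369.9*I)
1749079 + D = 1749079 + I*sqrt(1876713)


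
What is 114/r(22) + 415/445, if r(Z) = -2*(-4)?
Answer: 5405/356 ≈ 15.183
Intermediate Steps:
r(Z) = 8
114/r(22) + 415/445 = 114/8 + 415/445 = 114*(1/8) + 415*(1/445) = 57/4 + 83/89 = 5405/356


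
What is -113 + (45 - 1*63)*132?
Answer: -2489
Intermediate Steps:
-113 + (45 - 1*63)*132 = -113 + (45 - 63)*132 = -113 - 18*132 = -113 - 2376 = -2489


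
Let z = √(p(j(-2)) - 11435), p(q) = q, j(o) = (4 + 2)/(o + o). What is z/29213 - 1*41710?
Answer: -41710 + I*√45746/58426 ≈ -41710.0 + 0.0036608*I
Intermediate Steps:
j(o) = 3/o (j(o) = 6/((2*o)) = 6*(1/(2*o)) = 3/o)
z = I*√45746/2 (z = √(3/(-2) - 11435) = √(3*(-½) - 11435) = √(-3/2 - 11435) = √(-22873/2) = I*√45746/2 ≈ 106.94*I)
z/29213 - 1*41710 = (I*√45746/2)/29213 - 1*41710 = (I*√45746/2)*(1/29213) - 41710 = I*√45746/58426 - 41710 = -41710 + I*√45746/58426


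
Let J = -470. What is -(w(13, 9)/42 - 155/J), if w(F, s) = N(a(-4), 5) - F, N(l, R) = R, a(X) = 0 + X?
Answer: -275/1974 ≈ -0.13931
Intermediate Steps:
a(X) = X
w(F, s) = 5 - F
-(w(13, 9)/42 - 155/J) = -((5 - 1*13)/42 - 155/(-470)) = -((5 - 13)*(1/42) - 155*(-1/470)) = -(-8*1/42 + 31/94) = -(-4/21 + 31/94) = -1*275/1974 = -275/1974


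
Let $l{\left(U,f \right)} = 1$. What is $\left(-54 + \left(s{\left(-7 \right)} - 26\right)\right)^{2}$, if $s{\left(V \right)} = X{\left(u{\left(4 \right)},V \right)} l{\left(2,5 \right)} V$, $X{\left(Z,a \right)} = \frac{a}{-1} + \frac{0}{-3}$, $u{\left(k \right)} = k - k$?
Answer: $16641$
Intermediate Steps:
$u{\left(k \right)} = 0$
$X{\left(Z,a \right)} = - a$ ($X{\left(Z,a \right)} = a \left(-1\right) + 0 \left(- \frac{1}{3}\right) = - a + 0 = - a$)
$s{\left(V \right)} = - V^{2}$ ($s{\left(V \right)} = - V 1 V = - V V = - V^{2}$)
$\left(-54 + \left(s{\left(-7 \right)} - 26\right)\right)^{2} = \left(-54 - 75\right)^{2} = \left(-129\right)^{2} = 16641$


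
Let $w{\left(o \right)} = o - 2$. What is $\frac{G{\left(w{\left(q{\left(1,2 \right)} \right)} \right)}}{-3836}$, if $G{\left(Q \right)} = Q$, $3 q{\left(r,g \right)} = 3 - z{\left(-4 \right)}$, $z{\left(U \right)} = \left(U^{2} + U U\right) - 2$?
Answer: $\frac{11}{3836} \approx 0.0028676$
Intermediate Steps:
$z{\left(U \right)} = -2 + 2 U^{2}$ ($z{\left(U \right)} = \left(U^{2} + U^{2}\right) - 2 = 2 U^{2} - 2 = -2 + 2 U^{2}$)
$q{\left(r,g \right)} = -9$ ($q{\left(r,g \right)} = \frac{3 - \left(-2 + 2 \left(-4\right)^{2}\right)}{3} = \frac{3 - \left(-2 + 2 \cdot 16\right)}{3} = \frac{3 - \left(-2 + 32\right)}{3} = \frac{3 - 30}{3} = \frac{1}{3} \left(-27\right) = -9$)
$w{\left(o \right)} = -2 + o$
$\frac{G{\left(w{\left(q{\left(1,2 \right)} \right)} \right)}}{-3836} = \frac{-2 - 9}{-3836} = \left(-11\right) \left(- \frac{1}{3836}\right) = \frac{11}{3836}$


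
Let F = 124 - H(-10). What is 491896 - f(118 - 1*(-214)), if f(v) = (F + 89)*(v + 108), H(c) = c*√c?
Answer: 398176 - 4400*I*√10 ≈ 3.9818e+5 - 13914.0*I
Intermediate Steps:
H(c) = c^(3/2)
F = 124 + 10*I*√10 (F = 124 - (-10)^(3/2) = 124 - (-10)*I*√10 = 124 + 10*I*√10 ≈ 124.0 + 31.623*I)
f(v) = (108 + v)*(213 + 10*I*√10) (f(v) = ((124 + 10*I*√10) + 89)*(v + 108) = (213 + 10*I*√10)*(108 + v) = (108 + v)*(213 + 10*I*√10))
491896 - f(118 - 1*(-214)) = 491896 - (23004 + 213*(118 - 1*(-214)) + 1080*I*√10 + 10*I*(118 - 1*(-214))*√10) = 491896 - (23004 + 213*(118 + 214) + 1080*I*√10 + 10*I*(118 + 214)*√10) = 491896 - (23004 + 213*332 + 1080*I*√10 + 10*I*332*√10) = 491896 - (23004 + 70716 + 1080*I*√10 + 3320*I*√10) = 491896 - (93720 + 4400*I*√10) = 491896 + (-93720 - 4400*I*√10) = 398176 - 4400*I*√10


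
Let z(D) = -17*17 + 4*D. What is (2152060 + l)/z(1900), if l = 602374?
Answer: 2754434/7311 ≈ 376.75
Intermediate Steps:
z(D) = -289 + 4*D
(2152060 + l)/z(1900) = (2152060 + 602374)/(-289 + 4*1900) = 2754434/(-289 + 7600) = 2754434/7311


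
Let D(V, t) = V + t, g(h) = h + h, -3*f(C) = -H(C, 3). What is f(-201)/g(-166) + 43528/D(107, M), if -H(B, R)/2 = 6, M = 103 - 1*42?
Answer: 451624/1743 ≈ 259.11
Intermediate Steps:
M = 61 (M = 103 - 42 = 61)
H(B, R) = -12 (H(B, R) = -2*6 = -12)
f(C) = -4 (f(C) = -(-1)*(-12)/3 = -⅓*12 = -4)
g(h) = 2*h
f(-201)/g(-166) + 43528/D(107, M) = -4/(2*(-166)) + 43528/(107 + 61) = -4/(-332) + 43528/168 = -4*(-1/332) + 43528*(1/168) = 1/83 + 5441/21 = 451624/1743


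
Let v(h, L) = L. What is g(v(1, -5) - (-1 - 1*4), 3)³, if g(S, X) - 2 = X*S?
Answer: 8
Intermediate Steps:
g(S, X) = 2 + S*X (g(S, X) = 2 + X*S = 2 + S*X)
g(v(1, -5) - (-1 - 1*4), 3)³ = (2 + (-5 - (-1 - 1*4))*3)³ = (2 + (-5 - (-1 - 4))*3)³ = (2 + (-5 - 1*(-5))*3)³ = (2 + (-5 + 5)*3)³ = (2 + 0*3)³ = (2 + 0)³ = 2³ = 8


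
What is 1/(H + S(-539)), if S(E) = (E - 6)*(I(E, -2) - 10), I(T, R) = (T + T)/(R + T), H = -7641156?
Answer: -541/4131504456 ≈ -1.3094e-7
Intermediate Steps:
I(T, R) = 2*T/(R + T) (I(T, R) = (2*T)/(R + T) = 2*T/(R + T))
S(E) = (-10 + 2*E/(-2 + E))*(-6 + E) (S(E) = (E - 6)*(2*E/(-2 + E) - 10) = (-6 + E)*(-10 + 2*E/(-2 + E)) = (-10 + 2*E/(-2 + E))*(-6 + E))
1/(H + S(-539)) = 1/(-7641156 + 4*(-30 - 2*(-539)**2 + 17*(-539))/(-2 - 539)) = 1/(-7641156 + 4*(-30 - 2*290521 - 9163)/(-541)) = 1/(-7641156 + 4*(-1/541)*(-30 - 581042 - 9163)) = 1/(-7641156 + 4*(-1/541)*(-590235)) = 1/(-7641156 + 2360940/541) = 1/(-4131504456/541) = -541/4131504456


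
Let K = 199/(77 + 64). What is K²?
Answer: 39601/19881 ≈ 1.9919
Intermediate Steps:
K = 199/141 ≈ 1.4113
K² = (199/141)² = 39601/19881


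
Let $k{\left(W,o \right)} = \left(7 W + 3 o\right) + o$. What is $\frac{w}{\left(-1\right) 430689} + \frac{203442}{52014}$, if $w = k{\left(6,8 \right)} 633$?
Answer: $\frac{4732432875}{1244547647} \approx 3.8025$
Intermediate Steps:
$k{\left(W,o \right)} = 4 o + 7 W$ ($k{\left(W,o \right)} = \left(3 o + 7 W\right) + o = 4 o + 7 W$)
$w = 46842$ ($w = \left(4 \cdot 8 + 7 \cdot 6\right) 633 = \left(32 + 42\right) 633 = 74 \cdot 633 = 46842$)
$\frac{w}{\left(-1\right) 430689} + \frac{203442}{52014} = \frac{46842}{\left(-1\right) 430689} + \frac{203442}{52014} = \frac{46842}{-430689} + 203442 \cdot \frac{1}{52014} = 46842 \left(- \frac{1}{430689}\right) + \frac{33907}{8669} = - \frac{15614}{143563} + \frac{33907}{8669} = \frac{4732432875}{1244547647}$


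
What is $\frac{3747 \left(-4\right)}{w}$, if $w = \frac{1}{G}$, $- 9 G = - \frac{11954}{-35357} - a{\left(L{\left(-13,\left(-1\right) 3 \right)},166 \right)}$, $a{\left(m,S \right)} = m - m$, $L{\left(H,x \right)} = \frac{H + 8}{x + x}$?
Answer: $\frac{59722184}{106071} \approx 563.04$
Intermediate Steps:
$L{\left(H,x \right)} = \frac{8 + H}{2 x}$
$a{\left(m,S \right)} = 0$
$G = - \frac{11954}{318213}$ ($G = - \frac{- \frac{11954}{-35357} - 0}{9} = - \frac{\left(-11954\right) \left(- \frac{1}{35357}\right) + 0}{9} = - \frac{\frac{11954}{35357} + 0}{9} = \left(- \frac{1}{9}\right) \frac{11954}{35357} = - \frac{11954}{318213} \approx -0.037566$)
$w = - \frac{318213}{11954}$ ($w = \frac{1}{- \frac{11954}{318213}} = - \frac{318213}{11954} \approx -26.62$)
$\frac{3747 \left(-4\right)}{w} = \frac{3747 \left(-4\right)}{- \frac{318213}{11954}} = \left(-14988\right) \left(- \frac{11954}{318213}\right) = \frac{59722184}{106071}$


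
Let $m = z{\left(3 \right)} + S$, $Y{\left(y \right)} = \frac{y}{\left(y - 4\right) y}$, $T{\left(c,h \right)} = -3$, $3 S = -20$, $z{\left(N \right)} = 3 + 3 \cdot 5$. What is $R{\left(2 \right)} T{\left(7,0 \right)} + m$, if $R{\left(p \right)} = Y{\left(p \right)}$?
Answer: $\frac{77}{6} \approx 12.833$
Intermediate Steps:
$z{\left(N \right)} = 18$ ($z{\left(N \right)} = 3 + 15 = 18$)
$S = - \frac{20}{3}$ ($S = \frac{1}{3} \left(-20\right) = - \frac{20}{3} \approx -6.6667$)
$Y{\left(y \right)} = \frac{1}{-4 + y}$ ($Y{\left(y \right)} = \frac{y}{\left(-4 + y\right) y} = \frac{y}{y \left(-4 + y\right)} = y \frac{1}{y \left(-4 + y\right)} = \frac{1}{-4 + y}$)
$R{\left(p \right)} = \frac{1}{-4 + p}$
$m = \frac{34}{3}$ ($m = 18 - \frac{20}{3} = \frac{34}{3} \approx 11.333$)
$R{\left(2 \right)} T{\left(7,0 \right)} + m = \frac{1}{-4 + 2} \left(-3\right) + \frac{34}{3} = \frac{1}{-2} \left(-3\right) + \frac{34}{3} = \left(- \frac{1}{2}\right) \left(-3\right) + \frac{34}{3} = \frac{3}{2} + \frac{34}{3} = \frac{77}{6}$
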